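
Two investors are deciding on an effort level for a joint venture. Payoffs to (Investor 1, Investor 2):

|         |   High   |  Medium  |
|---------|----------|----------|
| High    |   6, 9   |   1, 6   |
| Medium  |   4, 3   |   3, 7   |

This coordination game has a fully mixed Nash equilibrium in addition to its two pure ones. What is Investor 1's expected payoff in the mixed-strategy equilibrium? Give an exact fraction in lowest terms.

7/2

Investor 2 mixes with probability q on High, chosen so Investor 1 is indifferent: 6q + 1(1−q) = 4q + 3(1−q) gives q = 1/2.
Investor 1's expected payoff (from either row, since indifferent) is 6·1/2 + 1·1/2 = 7/2.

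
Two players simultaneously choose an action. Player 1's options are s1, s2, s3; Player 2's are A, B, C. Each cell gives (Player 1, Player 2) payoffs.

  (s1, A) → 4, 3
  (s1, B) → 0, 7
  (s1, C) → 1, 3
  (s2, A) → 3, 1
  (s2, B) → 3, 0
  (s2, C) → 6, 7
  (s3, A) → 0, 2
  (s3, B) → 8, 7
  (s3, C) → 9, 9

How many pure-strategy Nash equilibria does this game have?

(s3, C): Player 1 gets 9 (best alternative 6); Player 2 gets 9 (best alternative 7). Neither deviates — NE.
(s1, A) is not a NE: Player 2 would switch to B (7 > 3).
No other cell survives both best-response checks, so there is 1 pure NE.

1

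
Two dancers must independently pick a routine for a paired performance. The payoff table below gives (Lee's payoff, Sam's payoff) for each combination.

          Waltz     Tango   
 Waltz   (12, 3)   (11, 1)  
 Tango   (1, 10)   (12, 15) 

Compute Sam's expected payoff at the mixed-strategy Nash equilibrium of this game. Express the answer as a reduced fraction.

5

Lee mixes with probability p on Waltz, chosen so Sam is indifferent: 3p + 10(1−p) = 1p + 15(1−p) gives p = 5/7.
Sam's expected payoff is 3·5/7 + 10·2/7 = 5.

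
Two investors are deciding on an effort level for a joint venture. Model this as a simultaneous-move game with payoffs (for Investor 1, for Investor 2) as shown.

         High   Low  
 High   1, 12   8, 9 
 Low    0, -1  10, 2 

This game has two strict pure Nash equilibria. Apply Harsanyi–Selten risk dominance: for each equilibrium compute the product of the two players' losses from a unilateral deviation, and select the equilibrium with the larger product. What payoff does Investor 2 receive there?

2

At both High: Investor 1 loses 1 − 0 = 1 by deviating; Investor 2 loses 12 − 9 = 3. Product = 1·3 = 3.
At both Low: Investor 1 loses 10 − 8 = 2 by deviating; Investor 2 loses 2 − (-1) = 3. Product = 2·3 = 6.
6 > 3, so both Low is risk-dominant. Investor 2's payoff there is 2.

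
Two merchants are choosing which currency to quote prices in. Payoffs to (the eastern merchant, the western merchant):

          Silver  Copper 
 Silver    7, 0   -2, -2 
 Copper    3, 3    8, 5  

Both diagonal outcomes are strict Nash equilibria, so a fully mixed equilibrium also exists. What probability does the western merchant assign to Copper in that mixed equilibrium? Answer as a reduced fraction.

2/7

The western merchant's mix q on Silver must make the eastern merchant indifferent between Silver and Copper.
The eastern merchant's payoff from Silver: 7q + (-2)(1−q). From Copper: 3q + 8(1−q).
Set equal: 4q = 10(1−q) → q = 10/14 = 5/7.
Probability on Copper is 1 − 5/7 = 2/7.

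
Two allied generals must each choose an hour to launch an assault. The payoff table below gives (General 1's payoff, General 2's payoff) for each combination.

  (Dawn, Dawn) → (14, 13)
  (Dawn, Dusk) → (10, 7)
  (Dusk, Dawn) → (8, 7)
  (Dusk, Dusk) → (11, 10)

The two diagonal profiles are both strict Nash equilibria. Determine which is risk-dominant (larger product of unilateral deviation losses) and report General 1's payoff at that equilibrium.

At both Dawn: General 1 loses 14 − 8 = 6 by deviating; General 2 loses 13 − 7 = 6. Product = 6·6 = 36.
At both Dusk: General 1 loses 11 − 10 = 1 by deviating; General 2 loses 10 − 7 = 3. Product = 1·3 = 3.
36 > 3, so both Dawn is risk-dominant. General 1's payoff there is 14.

14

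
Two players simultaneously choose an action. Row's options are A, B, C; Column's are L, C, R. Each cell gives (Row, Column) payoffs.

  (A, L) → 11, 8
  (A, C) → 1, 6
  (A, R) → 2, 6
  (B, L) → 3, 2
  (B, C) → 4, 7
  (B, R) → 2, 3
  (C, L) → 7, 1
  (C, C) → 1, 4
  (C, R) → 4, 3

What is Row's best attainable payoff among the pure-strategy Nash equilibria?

11

(A, L) is a pure NE (Row: 11 ≥ 7; Column: 8 ≥ 6). Row gets 11.
(B, C) is a pure NE (Row: 4 ≥ 1; Column: 7 ≥ 3). Row gets 4.
Every other cell has a profitable deviation for at least one player. Highest of {11, 4} is 11.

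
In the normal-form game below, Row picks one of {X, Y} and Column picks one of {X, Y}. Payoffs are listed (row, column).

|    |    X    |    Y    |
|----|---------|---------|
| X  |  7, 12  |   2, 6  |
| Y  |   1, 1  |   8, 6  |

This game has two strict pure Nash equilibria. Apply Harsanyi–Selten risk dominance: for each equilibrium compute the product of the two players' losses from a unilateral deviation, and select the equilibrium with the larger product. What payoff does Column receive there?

At both X: Row loses 7 − 1 = 6 by deviating; Column loses 12 − 6 = 6. Product = 6·6 = 36.
At both Y: Row loses 8 − 2 = 6 by deviating; Column loses 6 − 1 = 5. Product = 6·5 = 30.
36 > 30, so both X is risk-dominant. Column's payoff there is 12.

12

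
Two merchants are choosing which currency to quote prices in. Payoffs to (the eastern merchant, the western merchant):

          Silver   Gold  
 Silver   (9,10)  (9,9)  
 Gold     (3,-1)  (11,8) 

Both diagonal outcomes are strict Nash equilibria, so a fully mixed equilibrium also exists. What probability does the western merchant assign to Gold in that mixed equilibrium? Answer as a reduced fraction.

The western merchant's mix q on Silver must make the eastern merchant indifferent between Silver and Gold.
The eastern merchant's payoff from Silver: 9q + 9(1−q). From Gold: 3q + 11(1−q).
Set equal: 6q = 2(1−q) → q = 2/8 = 1/4.
Probability on Gold is 1 − 1/4 = 3/4.

3/4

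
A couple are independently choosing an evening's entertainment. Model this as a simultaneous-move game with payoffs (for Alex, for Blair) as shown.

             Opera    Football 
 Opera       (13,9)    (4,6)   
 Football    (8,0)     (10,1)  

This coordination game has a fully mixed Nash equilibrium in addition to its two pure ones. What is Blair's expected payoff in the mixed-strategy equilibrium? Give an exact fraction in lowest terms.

Alex mixes with probability p on Opera, chosen so Blair is indifferent: 9p + 0(1−p) = 6p + 1(1−p) gives p = 1/4.
Blair's expected payoff is 9·1/4 + 0·3/4 = 9/4.

9/4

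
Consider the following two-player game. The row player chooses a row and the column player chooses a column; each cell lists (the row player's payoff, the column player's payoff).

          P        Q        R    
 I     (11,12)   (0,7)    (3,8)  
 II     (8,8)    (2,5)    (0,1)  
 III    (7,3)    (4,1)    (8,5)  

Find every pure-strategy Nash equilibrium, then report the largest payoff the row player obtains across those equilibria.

11

(I, P) is a pure NE (the row player: 11 ≥ 8; the column player: 12 ≥ 8). The row player gets 11.
(III, R) is a pure NE (the row player: 8 ≥ 3; the column player: 5 ≥ 3). The row player gets 8.
Every other cell has a profitable deviation for at least one player. Highest of {11, 8} is 11.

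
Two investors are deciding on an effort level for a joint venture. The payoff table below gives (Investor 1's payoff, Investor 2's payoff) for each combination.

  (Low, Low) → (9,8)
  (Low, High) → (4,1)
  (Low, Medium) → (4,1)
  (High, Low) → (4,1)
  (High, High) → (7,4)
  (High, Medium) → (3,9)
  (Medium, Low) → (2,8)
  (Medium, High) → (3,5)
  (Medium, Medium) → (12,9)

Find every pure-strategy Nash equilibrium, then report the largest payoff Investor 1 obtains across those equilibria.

12

Both Low is a pure NE (Investor 1: 9 ≥ 4; Investor 2: 8 ≥ 1). Investor 1 gets 9.
Both Medium is a pure NE (Investor 1: 12 ≥ 4; Investor 2: 9 ≥ 8). Investor 1 gets 12.
Every other cell has a profitable deviation for at least one player. Highest of {9, 12} is 12.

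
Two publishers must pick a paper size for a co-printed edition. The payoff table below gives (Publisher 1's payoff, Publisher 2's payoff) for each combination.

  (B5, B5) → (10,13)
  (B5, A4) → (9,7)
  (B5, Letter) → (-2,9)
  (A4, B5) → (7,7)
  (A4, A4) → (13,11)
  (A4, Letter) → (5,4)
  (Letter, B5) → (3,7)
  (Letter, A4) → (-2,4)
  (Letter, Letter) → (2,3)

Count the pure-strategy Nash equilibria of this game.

2

Both B5: Publisher 1 gets 10 (best alternative 7); Publisher 2 gets 13 (best alternative 9). Neither deviates — NE.
Both A4: Publisher 1 gets 13 (best alternative 9); Publisher 2 gets 11 (best alternative 7). Neither deviates — NE.
Both Letter is not a NE: Publisher 1 would switch to A4 (5 > 2).
No other cell survives both best-response checks, so there are 2 pure NE.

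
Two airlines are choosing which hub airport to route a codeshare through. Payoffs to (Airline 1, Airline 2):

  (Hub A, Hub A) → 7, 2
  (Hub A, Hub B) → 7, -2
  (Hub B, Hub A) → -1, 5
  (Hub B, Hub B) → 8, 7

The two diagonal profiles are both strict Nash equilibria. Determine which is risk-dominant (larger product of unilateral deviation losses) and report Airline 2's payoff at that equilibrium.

At both Hub A: Airline 1 loses 7 − (-1) = 8 by deviating; Airline 2 loses 2 − (-2) = 4. Product = 8·4 = 32.
At both Hub B: Airline 1 loses 8 − 7 = 1 by deviating; Airline 2 loses 7 − 5 = 2. Product = 1·2 = 2.
32 > 2, so both Hub A is risk-dominant. Airline 2's payoff there is 2.

2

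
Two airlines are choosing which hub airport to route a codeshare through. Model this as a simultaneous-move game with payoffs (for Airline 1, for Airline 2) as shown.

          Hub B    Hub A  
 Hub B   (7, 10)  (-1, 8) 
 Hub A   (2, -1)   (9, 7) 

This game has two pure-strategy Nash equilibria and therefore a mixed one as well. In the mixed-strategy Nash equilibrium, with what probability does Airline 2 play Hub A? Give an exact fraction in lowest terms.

Airline 2's mix q on Hub B must make Airline 1 indifferent between Hub B and Hub A.
Airline 1's payoff from Hub B: 7q + (-1)(1−q). From Hub A: 2q + 9(1−q).
Set equal: 5q = 10(1−q) → q = 10/15 = 2/3.
Probability on Hub A is 1 − 2/3 = 1/3.

1/3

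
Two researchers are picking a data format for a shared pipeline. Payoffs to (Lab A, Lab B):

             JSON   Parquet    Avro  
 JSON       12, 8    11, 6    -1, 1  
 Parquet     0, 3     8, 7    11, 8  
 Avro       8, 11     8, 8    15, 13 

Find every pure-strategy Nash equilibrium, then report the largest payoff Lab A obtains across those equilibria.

15

Both JSON is a pure NE (Lab A: 12 ≥ 8; Lab B: 8 ≥ 6). Lab A gets 12.
Both Avro is a pure NE (Lab A: 15 ≥ 11; Lab B: 13 ≥ 11). Lab A gets 15.
Every other cell has a profitable deviation for at least one player. Highest of {12, 15} is 15.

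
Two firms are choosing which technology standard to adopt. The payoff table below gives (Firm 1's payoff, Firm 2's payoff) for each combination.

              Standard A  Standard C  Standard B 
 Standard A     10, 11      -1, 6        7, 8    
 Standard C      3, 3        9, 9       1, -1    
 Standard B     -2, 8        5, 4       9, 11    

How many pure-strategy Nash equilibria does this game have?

Both Standard A: Firm 1 gets 10 (best alternative 3); Firm 2 gets 11 (best alternative 8). Neither deviates — NE.
Both Standard C: Firm 1 gets 9 (best alternative 5); Firm 2 gets 9 (best alternative 3). Neither deviates — NE.
Both Standard B: Firm 1 gets 9 (best alternative 7); Firm 2 gets 11 (best alternative 8). Neither deviates — NE.
(Standard A, Standard C) is not a NE: Firm 1 would switch to Standard C (9 > -1).
No other cell survives both best-response checks, so there are 3 pure NE.

3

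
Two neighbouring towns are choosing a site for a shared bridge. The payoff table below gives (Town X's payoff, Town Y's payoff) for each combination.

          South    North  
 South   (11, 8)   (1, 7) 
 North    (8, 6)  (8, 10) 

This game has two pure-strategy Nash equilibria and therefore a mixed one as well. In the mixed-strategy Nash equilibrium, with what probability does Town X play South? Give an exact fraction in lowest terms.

Town X's mix p on South must make Town Y indifferent between South and North.
Town Y's payoff from South: 8p + 6(1−p). From North: 7p + 10(1−p).
Set equal: 1p = 4(1−p) → p = 4/5.

4/5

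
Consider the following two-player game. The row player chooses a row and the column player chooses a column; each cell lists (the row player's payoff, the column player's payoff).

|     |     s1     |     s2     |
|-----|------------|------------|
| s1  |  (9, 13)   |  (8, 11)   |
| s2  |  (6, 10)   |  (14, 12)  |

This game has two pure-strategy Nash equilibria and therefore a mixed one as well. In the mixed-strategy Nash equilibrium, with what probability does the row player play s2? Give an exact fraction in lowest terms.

1/2

The row player's mix p on s1 must make the column player indifferent between s1 and s2.
The column player's payoff from s1: 13p + 10(1−p). From s2: 11p + 12(1−p).
Set equal: 2p = 2(1−p) → p = 2/4 = 1/2.
Probability on s2 is 1 − 1/2 = 1/2.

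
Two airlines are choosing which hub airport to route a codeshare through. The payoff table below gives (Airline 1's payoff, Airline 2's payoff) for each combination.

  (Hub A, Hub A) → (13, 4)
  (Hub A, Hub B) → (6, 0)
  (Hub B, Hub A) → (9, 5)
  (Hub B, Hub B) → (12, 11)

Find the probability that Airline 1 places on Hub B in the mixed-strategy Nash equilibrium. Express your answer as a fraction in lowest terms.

Airline 1's mix p on Hub A must make Airline 2 indifferent between Hub A and Hub B.
Airline 2's payoff from Hub A: 4p + 5(1−p). From Hub B: 0p + 11(1−p).
Set equal: 4p = 6(1−p) → p = 6/10 = 3/5.
Probability on Hub B is 1 − 3/5 = 2/5.

2/5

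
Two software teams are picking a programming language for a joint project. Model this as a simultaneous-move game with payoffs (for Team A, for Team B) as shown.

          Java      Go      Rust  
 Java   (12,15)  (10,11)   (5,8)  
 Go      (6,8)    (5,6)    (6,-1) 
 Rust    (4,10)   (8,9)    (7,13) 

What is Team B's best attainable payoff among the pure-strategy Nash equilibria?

Both Java is a pure NE (Team A: 12 ≥ 6; Team B: 15 ≥ 11). Team B gets 15.
Both Rust is a pure NE (Team A: 7 ≥ 6; Team B: 13 ≥ 10). Team B gets 13.
Every other cell has a profitable deviation for at least one player. Highest of {15, 13} is 15.

15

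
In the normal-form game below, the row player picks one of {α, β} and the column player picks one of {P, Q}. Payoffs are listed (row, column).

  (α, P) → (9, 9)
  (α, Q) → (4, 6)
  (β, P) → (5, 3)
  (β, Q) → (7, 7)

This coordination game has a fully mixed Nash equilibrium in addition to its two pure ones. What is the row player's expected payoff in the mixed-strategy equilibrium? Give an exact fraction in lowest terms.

43/7

The column player mixes with probability q on P, chosen so the row player is indifferent: 9q + 4(1−q) = 5q + 7(1−q) gives q = 3/7.
The row player's expected payoff (from either row, since indifferent) is 9·3/7 + 4·4/7 = 43/7.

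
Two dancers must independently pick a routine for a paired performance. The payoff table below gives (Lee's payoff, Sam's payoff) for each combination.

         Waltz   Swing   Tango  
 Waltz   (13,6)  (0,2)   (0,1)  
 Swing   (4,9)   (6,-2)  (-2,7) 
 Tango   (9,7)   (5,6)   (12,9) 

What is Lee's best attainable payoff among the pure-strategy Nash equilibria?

Both Waltz is a pure NE (Lee: 13 ≥ 9; Sam: 6 ≥ 2). Lee gets 13.
Both Tango is a pure NE (Lee: 12 ≥ 0; Sam: 9 ≥ 7). Lee gets 12.
Every other cell has a profitable deviation for at least one player. Highest of {13, 12} is 13.

13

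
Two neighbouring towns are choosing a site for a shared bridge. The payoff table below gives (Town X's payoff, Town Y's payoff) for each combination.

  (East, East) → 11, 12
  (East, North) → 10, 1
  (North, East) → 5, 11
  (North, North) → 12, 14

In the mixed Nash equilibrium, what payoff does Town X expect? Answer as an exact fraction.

41/4

Town Y mixes with probability q on East, chosen so Town X is indifferent: 11q + 10(1−q) = 5q + 12(1−q) gives q = 1/4.
Town X's expected payoff (from either row, since indifferent) is 11·1/4 + 10·3/4 = 41/4.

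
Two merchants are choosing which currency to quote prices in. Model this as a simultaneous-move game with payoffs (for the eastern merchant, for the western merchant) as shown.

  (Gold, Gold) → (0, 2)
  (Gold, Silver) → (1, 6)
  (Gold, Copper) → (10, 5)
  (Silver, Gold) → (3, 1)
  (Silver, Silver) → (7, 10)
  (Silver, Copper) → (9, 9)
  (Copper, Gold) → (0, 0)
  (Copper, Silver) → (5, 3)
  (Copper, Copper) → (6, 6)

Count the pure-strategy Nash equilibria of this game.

Both Silver: the eastern merchant gets 7 (best alternative 5); the western merchant gets 10 (best alternative 9). Neither deviates — NE.
Both Copper is not a NE: the eastern merchant would switch to Gold (10 > 6).
No other cell survives both best-response checks, so there is 1 pure NE.

1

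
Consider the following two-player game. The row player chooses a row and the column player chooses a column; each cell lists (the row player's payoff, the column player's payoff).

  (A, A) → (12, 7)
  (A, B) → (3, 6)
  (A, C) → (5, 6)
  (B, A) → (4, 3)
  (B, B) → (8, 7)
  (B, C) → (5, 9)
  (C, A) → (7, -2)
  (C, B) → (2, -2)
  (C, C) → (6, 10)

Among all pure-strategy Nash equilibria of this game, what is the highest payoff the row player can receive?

12

Both A is a pure NE (the row player: 12 ≥ 7; the column player: 7 ≥ 6). The row player gets 12.
Both C is a pure NE (the row player: 6 ≥ 5; the column player: 10 ≥ -2). The row player gets 6.
Every other cell has a profitable deviation for at least one player. Highest of {12, 6} is 12.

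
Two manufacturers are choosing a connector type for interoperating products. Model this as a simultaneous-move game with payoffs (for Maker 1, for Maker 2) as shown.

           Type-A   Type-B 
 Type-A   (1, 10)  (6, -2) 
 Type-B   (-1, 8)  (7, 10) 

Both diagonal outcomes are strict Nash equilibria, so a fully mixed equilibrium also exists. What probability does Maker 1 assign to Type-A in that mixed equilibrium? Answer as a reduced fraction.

1/7

Maker 1's mix p on Type-A must make Maker 2 indifferent between Type-A and Type-B.
Maker 2's payoff from Type-A: 10p + 8(1−p). From Type-B: (-2)p + 10(1−p).
Set equal: 12p = 2(1−p) → p = 2/14 = 1/7.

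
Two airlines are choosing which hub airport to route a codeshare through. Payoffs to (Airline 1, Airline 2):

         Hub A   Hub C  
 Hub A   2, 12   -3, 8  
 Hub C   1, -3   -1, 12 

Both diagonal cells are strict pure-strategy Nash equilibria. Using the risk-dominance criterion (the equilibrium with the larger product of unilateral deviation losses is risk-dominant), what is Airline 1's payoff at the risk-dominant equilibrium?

At both Hub A: Airline 1 loses 2 − 1 = 1 by deviating; Airline 2 loses 12 − 8 = 4. Product = 1·4 = 4.
At both Hub C: Airline 1 loses -1 − (-3) = 2 by deviating; Airline 2 loses 12 − (-3) = 15. Product = 2·15 = 30.
30 > 4, so both Hub C is risk-dominant. Airline 1's payoff there is -1.

-1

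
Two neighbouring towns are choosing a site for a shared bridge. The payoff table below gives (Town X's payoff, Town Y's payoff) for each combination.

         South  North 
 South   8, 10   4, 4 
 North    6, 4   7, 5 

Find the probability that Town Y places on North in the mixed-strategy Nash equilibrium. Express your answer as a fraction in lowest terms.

Town Y's mix q on South must make Town X indifferent between South and North.
Town X's payoff from South: 8q + 4(1−q). From North: 6q + 7(1−q).
Set equal: 2q = 3(1−q) → q = 3/5.
Probability on North is 1 − 3/5 = 2/5.

2/5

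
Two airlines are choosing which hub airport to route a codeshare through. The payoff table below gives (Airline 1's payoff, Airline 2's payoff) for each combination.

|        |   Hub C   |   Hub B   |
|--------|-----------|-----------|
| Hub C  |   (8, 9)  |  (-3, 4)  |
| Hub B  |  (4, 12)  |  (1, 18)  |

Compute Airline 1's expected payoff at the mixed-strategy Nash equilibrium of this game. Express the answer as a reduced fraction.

Airline 2 mixes with probability q on Hub C, chosen so Airline 1 is indifferent: 8q + (-3)(1−q) = 4q + 1(1−q) gives q = 1/2.
Airline 1's expected payoff (from either row, since indifferent) is 8·1/2 + (-3)·1/2 = 5/2.

5/2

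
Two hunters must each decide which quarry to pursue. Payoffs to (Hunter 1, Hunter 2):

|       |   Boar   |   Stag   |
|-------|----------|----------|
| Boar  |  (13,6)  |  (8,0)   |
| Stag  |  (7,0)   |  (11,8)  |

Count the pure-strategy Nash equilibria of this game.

Both Boar: Hunter 1 gets 13 (best alternative 7); Hunter 2 gets 6 (best alternative 0). Neither deviates — NE.
Both Stag: Hunter 1 gets 11 (best alternative 8); Hunter 2 gets 8 (best alternative 0). Neither deviates — NE.
(Stag, Boar) is not a NE: Hunter 1 would switch to Boar (13 > 7).
No other cell survives both best-response checks, so there are 2 pure NE.

2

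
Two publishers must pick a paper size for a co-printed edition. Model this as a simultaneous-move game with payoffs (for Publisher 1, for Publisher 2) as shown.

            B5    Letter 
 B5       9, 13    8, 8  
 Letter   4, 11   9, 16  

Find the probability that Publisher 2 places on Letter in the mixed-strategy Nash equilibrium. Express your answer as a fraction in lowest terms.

5/6

Publisher 2's mix q on B5 must make Publisher 1 indifferent between B5 and Letter.
Publisher 1's payoff from B5: 9q + 8(1−q). From Letter: 4q + 9(1−q).
Set equal: 5q = 1(1−q) → q = 1/6.
Probability on Letter is 1 − 1/6 = 5/6.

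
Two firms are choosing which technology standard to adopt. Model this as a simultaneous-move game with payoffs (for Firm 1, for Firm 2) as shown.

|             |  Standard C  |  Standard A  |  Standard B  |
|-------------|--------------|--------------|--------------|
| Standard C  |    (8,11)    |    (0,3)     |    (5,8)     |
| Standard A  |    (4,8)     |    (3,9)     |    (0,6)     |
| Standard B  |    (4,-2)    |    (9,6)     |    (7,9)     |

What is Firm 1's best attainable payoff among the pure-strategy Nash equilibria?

8

Both Standard C is a pure NE (Firm 1: 8 ≥ 4; Firm 2: 11 ≥ 8). Firm 1 gets 8.
Both Standard B is a pure NE (Firm 1: 7 ≥ 5; Firm 2: 9 ≥ 6). Firm 1 gets 7.
Every other cell has a profitable deviation for at least one player. Highest of {8, 7} is 8.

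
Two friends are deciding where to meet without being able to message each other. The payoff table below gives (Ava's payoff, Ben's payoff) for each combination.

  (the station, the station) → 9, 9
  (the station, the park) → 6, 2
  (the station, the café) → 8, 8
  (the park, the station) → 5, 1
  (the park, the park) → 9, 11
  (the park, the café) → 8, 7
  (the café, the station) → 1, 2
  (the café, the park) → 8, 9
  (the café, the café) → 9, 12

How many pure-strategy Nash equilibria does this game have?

Both the station: Ava gets 9 (best alternative 5); Ben gets 9 (best alternative 8). Neither deviates — NE.
Both the park: Ava gets 9 (best alternative 8); Ben gets 11 (best alternative 7). Neither deviates — NE.
Both the café: Ava gets 9 (best alternative 8); Ben gets 12 (best alternative 9). Neither deviates — NE.
(the café, the station) is not a NE: Ava would switch to the station (9 > 1).
No other cell survives both best-response checks, so there are 3 pure NE.

3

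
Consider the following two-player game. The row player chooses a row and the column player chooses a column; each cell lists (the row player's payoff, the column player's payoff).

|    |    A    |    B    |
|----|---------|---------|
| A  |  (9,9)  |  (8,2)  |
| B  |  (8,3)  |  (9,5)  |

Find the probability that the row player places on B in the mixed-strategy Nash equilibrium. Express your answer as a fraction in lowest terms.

The row player's mix p on A must make the column player indifferent between A and B.
The column player's payoff from A: 9p + 3(1−p). From B: 2p + 5(1−p).
Set equal: 7p = 2(1−p) → p = 2/9.
Probability on B is 1 − 2/9 = 7/9.

7/9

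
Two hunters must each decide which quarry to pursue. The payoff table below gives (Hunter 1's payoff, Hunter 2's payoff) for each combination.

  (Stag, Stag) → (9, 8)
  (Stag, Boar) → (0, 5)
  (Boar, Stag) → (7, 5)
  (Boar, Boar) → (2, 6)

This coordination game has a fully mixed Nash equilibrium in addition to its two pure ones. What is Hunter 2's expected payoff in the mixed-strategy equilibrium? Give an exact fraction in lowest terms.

23/4

Hunter 1 mixes with probability p on Stag, chosen so Hunter 2 is indifferent: 8p + 5(1−p) = 5p + 6(1−p) gives p = 1/4.
Hunter 2's expected payoff is 8·1/4 + 5·3/4 = 23/4.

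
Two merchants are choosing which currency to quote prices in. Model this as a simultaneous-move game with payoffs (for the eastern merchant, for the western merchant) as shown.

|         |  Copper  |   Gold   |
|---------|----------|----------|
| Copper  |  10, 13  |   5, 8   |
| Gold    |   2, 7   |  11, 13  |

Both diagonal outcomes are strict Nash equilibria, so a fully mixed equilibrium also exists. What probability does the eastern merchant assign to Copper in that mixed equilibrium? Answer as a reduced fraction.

6/11

The eastern merchant's mix p on Copper must make the western merchant indifferent between Copper and Gold.
The western merchant's payoff from Copper: 13p + 7(1−p). From Gold: 8p + 13(1−p).
Set equal: 5p = 6(1−p) → p = 6/11.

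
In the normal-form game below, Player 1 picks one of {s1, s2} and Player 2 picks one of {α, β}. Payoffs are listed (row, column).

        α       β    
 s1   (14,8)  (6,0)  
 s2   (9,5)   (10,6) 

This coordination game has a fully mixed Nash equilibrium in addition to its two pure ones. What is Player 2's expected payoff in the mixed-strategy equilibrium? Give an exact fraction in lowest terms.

16/3

Player 1 mixes with probability p on s1, chosen so Player 2 is indifferent: 8p + 5(1−p) = 0p + 6(1−p) gives p = 1/9.
Player 2's expected payoff is 8·1/9 + 5·8/9 = 16/3.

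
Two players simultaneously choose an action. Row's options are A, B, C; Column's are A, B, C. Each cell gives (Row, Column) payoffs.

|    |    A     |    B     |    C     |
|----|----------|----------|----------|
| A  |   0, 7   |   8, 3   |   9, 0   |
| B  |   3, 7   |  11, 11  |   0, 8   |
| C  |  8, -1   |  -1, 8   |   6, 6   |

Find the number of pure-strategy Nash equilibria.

1

Both B: Row gets 11 (best alternative 8); Column gets 11 (best alternative 8). Neither deviates — NE.
Both C is not a NE: Row would switch to A (9 > 6).
No other cell survives both best-response checks, so there is 1 pure NE.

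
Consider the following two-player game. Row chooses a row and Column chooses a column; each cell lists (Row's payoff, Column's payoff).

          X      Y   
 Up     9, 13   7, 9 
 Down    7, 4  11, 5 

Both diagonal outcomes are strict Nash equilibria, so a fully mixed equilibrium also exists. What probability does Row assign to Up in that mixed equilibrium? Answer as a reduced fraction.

Row's mix p on Up must make Column indifferent between X and Y.
Column's payoff from X: 13p + 4(1−p). From Y: 9p + 5(1−p).
Set equal: 4p = 1(1−p) → p = 1/5.

1/5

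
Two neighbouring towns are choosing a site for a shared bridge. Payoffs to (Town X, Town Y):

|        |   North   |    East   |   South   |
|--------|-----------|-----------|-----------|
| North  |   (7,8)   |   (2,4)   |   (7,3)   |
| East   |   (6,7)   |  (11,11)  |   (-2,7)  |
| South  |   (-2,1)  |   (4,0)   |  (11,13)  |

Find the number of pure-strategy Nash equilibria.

3

Both North: Town X gets 7 (best alternative 6); Town Y gets 8 (best alternative 4). Neither deviates — NE.
Both East: Town X gets 11 (best alternative 4); Town Y gets 11 (best alternative 7). Neither deviates — NE.
Both South: Town X gets 11 (best alternative 7); Town Y gets 13 (best alternative 1). Neither deviates — NE.
(North, East) is not a NE: Town X would switch to East (11 > 2).
No other cell survives both best-response checks, so there are 3 pure NE.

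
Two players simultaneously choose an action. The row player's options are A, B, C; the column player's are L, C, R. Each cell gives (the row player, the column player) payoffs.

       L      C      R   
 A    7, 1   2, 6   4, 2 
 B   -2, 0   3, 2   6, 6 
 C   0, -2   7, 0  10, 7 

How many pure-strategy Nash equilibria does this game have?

(C, R): the row player gets 10 (best alternative 6); the column player gets 7 (best alternative 0). Neither deviates — NE.
(A, L) is not a NE: the column player would switch to C (6 > 1).
No other cell survives both best-response checks, so there is 1 pure NE.

1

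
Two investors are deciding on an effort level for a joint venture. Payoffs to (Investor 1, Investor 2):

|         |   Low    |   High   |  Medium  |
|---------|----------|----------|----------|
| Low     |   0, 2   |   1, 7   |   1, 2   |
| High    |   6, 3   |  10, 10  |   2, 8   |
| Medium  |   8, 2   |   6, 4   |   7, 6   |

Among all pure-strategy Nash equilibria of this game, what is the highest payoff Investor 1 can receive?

10

Both High is a pure NE (Investor 1: 10 ≥ 6; Investor 2: 10 ≥ 8). Investor 1 gets 10.
Both Medium is a pure NE (Investor 1: 7 ≥ 2; Investor 2: 6 ≥ 4). Investor 1 gets 7.
Every other cell has a profitable deviation for at least one player. Highest of {10, 7} is 10.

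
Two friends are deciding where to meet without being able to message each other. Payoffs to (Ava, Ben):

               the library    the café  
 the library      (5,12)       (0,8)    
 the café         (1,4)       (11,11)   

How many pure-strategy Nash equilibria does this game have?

Both the library: Ava gets 5 (best alternative 1); Ben gets 12 (best alternative 8). Neither deviates — NE.
Both the café: Ava gets 11 (best alternative 0); Ben gets 11 (best alternative 4). Neither deviates — NE.
(the library, the café) is not a NE: Ava would switch to the café (11 > 0).
No other cell survives both best-response checks, so there are 2 pure NE.

2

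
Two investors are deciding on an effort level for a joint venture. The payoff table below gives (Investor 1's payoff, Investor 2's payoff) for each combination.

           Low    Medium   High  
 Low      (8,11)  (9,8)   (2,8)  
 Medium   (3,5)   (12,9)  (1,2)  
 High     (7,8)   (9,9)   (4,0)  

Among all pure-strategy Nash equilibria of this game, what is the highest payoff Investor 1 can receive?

12

Both Low is a pure NE (Investor 1: 8 ≥ 7; Investor 2: 11 ≥ 8). Investor 1 gets 8.
Both Medium is a pure NE (Investor 1: 12 ≥ 9; Investor 2: 9 ≥ 5). Investor 1 gets 12.
Every other cell has a profitable deviation for at least one player. Highest of {8, 12} is 12.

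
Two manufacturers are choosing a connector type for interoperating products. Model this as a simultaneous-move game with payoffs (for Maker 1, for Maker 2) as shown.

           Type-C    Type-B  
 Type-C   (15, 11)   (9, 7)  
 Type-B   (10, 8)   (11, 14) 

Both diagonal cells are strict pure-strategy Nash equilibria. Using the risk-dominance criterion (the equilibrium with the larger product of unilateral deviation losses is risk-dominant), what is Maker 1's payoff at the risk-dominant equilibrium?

At both Type-C: Maker 1 loses 15 − 10 = 5 by deviating; Maker 2 loses 11 − 7 = 4. Product = 5·4 = 20.
At both Type-B: Maker 1 loses 11 − 9 = 2 by deviating; Maker 2 loses 14 − 8 = 6. Product = 2·6 = 12.
20 > 12, so both Type-C is risk-dominant. Maker 1's payoff there is 15.

15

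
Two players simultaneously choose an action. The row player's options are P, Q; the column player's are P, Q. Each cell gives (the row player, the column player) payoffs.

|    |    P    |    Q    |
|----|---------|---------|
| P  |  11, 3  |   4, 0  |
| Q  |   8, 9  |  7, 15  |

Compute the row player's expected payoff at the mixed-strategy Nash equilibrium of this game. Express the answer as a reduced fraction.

The column player mixes with probability q on P, chosen so the row player is indifferent: 11q + 4(1−q) = 8q + 7(1−q) gives q = 1/2.
The row player's expected payoff (from either row, since indifferent) is 11·1/2 + 4·1/2 = 15/2.

15/2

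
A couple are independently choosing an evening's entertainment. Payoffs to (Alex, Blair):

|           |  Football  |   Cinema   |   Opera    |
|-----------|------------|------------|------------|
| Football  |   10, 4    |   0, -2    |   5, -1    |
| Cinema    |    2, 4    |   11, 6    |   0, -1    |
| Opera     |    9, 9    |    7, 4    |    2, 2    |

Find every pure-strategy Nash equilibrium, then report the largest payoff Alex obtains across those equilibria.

11

Both Football is a pure NE (Alex: 10 ≥ 9; Blair: 4 ≥ -1). Alex gets 10.
Both Cinema is a pure NE (Alex: 11 ≥ 7; Blair: 6 ≥ 4). Alex gets 11.
Every other cell has a profitable deviation for at least one player. Highest of {10, 11} is 11.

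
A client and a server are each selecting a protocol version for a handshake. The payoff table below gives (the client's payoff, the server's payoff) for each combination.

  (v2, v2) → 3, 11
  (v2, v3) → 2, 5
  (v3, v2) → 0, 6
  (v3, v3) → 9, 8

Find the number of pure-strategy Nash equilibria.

2

Both v2: the client gets 3 (best alternative 0); the server gets 11 (best alternative 5). Neither deviates — NE.
Both v3: the client gets 9 (best alternative 2); the server gets 8 (best alternative 6). Neither deviates — NE.
(v3, v2) is not a NE: the client would switch to v2 (3 > 0).
No other cell survives both best-response checks, so there are 2 pure NE.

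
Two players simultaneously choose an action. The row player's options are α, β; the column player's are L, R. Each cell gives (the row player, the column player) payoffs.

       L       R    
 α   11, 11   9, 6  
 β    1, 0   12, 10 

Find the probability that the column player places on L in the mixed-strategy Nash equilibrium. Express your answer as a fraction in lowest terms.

The column player's mix q on L must make the row player indifferent between α and β.
The row player's payoff from α: 11q + 9(1−q). From β: 1q + 12(1−q).
Set equal: 10q = 3(1−q) → q = 3/13.

3/13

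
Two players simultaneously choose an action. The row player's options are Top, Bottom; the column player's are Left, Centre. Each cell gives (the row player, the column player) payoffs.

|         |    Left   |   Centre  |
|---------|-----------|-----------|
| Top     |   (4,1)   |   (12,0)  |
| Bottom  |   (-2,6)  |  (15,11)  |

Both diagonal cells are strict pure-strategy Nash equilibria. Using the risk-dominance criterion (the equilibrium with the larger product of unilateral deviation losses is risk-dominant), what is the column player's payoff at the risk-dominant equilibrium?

At (Top, Left): the row player loses 4 − (-2) = 6 by deviating; the column player loses 1 − 0 = 1. Product = 6·1 = 6.
At (Bottom, Centre): the row player loses 15 − 12 = 3 by deviating; the column player loses 11 − 6 = 5. Product = 3·5 = 15.
15 > 6, so (Bottom, Centre) is risk-dominant. The column player's payoff there is 11.

11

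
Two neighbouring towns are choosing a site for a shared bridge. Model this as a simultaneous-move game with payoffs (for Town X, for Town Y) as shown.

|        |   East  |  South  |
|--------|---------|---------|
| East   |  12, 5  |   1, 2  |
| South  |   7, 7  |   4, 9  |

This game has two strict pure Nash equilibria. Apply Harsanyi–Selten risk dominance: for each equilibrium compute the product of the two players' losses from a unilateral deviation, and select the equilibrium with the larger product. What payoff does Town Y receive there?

5

At both East: Town X loses 12 − 7 = 5 by deviating; Town Y loses 5 − 2 = 3. Product = 5·3 = 15.
At both South: Town X loses 4 − 1 = 3 by deviating; Town Y loses 9 − 7 = 2. Product = 3·2 = 6.
15 > 6, so both East is risk-dominant. Town Y's payoff there is 5.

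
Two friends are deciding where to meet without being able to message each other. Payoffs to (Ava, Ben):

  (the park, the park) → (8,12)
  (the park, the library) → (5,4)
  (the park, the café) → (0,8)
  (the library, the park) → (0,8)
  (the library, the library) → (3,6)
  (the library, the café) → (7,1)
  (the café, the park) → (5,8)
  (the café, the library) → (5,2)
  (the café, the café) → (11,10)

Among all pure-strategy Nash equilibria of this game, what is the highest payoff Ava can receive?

Both the park is a pure NE (Ava: 8 ≥ 5; Ben: 12 ≥ 8). Ava gets 8.
Both the café is a pure NE (Ava: 11 ≥ 7; Ben: 10 ≥ 8). Ava gets 11.
Every other cell has a profitable deviation for at least one player. Highest of {8, 11} is 11.

11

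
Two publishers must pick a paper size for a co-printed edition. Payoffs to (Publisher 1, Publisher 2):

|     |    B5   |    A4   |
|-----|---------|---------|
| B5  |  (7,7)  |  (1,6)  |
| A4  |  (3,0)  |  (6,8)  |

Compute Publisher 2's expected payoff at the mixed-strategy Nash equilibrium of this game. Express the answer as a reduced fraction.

Publisher 1 mixes with probability p on B5, chosen so Publisher 2 is indifferent: 7p + 0(1−p) = 6p + 8(1−p) gives p = 8/9.
Publisher 2's expected payoff is 7·8/9 + 0·1/9 = 56/9.

56/9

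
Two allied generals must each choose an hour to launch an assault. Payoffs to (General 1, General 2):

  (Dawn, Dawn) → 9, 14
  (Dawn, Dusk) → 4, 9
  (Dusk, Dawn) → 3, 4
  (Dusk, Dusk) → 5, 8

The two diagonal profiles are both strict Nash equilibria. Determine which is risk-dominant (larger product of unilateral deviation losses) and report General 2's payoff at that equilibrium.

At both Dawn: General 1 loses 9 − 3 = 6 by deviating; General 2 loses 14 − 9 = 5. Product = 6·5 = 30.
At both Dusk: General 1 loses 5 − 4 = 1 by deviating; General 2 loses 8 − 4 = 4. Product = 1·4 = 4.
30 > 4, so both Dawn is risk-dominant. General 2's payoff there is 14.

14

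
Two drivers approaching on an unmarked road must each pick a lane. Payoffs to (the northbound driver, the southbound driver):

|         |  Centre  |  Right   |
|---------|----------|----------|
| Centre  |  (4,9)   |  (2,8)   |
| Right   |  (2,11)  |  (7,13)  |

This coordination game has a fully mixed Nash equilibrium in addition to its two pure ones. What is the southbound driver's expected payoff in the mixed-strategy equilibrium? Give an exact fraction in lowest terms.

29/3

The northbound driver mixes with probability p on Centre, chosen so the southbound driver is indifferent: 9p + 11(1−p) = 8p + 13(1−p) gives p = 2/3.
The southbound driver's expected payoff is 9·2/3 + 11·1/3 = 29/3.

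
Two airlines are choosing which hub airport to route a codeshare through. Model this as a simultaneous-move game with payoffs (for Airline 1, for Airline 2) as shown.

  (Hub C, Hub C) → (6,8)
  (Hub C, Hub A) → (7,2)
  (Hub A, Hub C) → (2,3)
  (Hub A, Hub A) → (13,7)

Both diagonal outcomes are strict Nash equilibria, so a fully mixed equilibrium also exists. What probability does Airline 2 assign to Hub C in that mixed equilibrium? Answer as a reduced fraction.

3/5

Airline 2's mix q on Hub C must make Airline 1 indifferent between Hub C and Hub A.
Airline 1's payoff from Hub C: 6q + 7(1−q). From Hub A: 2q + 13(1−q).
Set equal: 4q = 6(1−q) → q = 6/10 = 3/5.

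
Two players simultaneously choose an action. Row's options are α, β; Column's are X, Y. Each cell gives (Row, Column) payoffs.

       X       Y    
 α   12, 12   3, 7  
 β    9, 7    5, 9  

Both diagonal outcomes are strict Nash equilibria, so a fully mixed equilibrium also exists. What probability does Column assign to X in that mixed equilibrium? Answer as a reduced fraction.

Column's mix q on X must make Row indifferent between α and β.
Row's payoff from α: 12q + 3(1−q). From β: 9q + 5(1−q).
Set equal: 3q = 2(1−q) → q = 2/5.

2/5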